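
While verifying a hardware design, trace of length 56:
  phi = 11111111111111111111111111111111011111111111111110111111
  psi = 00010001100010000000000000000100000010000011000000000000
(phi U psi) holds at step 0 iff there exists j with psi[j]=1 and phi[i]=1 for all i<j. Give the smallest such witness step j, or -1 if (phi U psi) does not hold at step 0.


(phi U psi) at 0: need smallest j with psi[j]=1 and phi[i]=1 for all i in [0,j).
Scan from step 0:
  step 0: phi=1, psi=0 -> continue
  step 1: phi=1, psi=0 -> continue
  step 2: phi=1, psi=0 -> continue
  step 3: psi=1 and phi held for [0,3) -> witness found
Witness step = 3

3


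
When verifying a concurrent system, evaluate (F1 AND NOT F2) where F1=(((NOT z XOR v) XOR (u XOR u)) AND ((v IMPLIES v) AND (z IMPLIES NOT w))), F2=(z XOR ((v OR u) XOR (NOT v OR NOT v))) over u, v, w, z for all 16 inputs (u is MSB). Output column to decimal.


F1 = (((NOT z XOR v) XOR (u XOR u)) AND ((v IMPLIES v) AND (z IMPLIES NOT w)))
F2 = (z XOR ((v OR u) XOR (NOT v OR NOT v)))
Counterexample to F1=>F2 is where F1=1 and F2=0.
Evaluate each row (bits = u,v,w,z, MSB first):
  row 0 [0000]: F1=1 F2=1 -> F1&~F2 -> 0
  row 1 [0001]: F1=0 F2=0 -> F1&~F2 -> 0
  row 2 [0010]: F1=1 F2=1 -> F1&~F2 -> 0
  row 3 [0011]: F1=0 F2=0 -> F1&~F2 -> 0
  row 4 [0100]: F1=0 F2=1 -> F1&~F2 -> 0
  row 5 [0101]: F1=1 F2=0 -> F1&~F2 -> 1
  row 6 [0110]: F1=0 F2=1 -> F1&~F2 -> 0
  row 7 [0111]: F1=0 F2=0 -> F1&~F2 -> 0
  row 8 [1000]: F1=1 F2=0 -> F1&~F2 -> 1
  row 9 [1001]: F1=0 F2=1 -> F1&~F2 -> 0
  row 10 [1010]: F1=1 F2=0 -> F1&~F2 -> 1
  row 11 [1011]: F1=0 F2=1 -> F1&~F2 -> 0
  row 12 [1100]: F1=0 F2=1 -> F1&~F2 -> 0
  row 13 [1101]: F1=1 F2=0 -> F1&~F2 -> 1
  row 14 [1110]: F1=0 F2=1 -> F1&~F2 -> 0
  row 15 [1111]: F1=0 F2=0 -> F1&~F2 -> 0
Full result column, 4 rows per line (u,v fixed per line; w,z runs 00..11 left to right):
  rows 0-3 [u,v=00]: 0000  = hex 0
  rows 4-7 [u,v=01]: 0100  = hex 4
  rows 8-11 [u,v=10]: 1010  = hex A
  rows 12-15 [u,v=11]: 0100  = hex 4
Counterexample vector (row 0 .. row 15) = 0000010010100100
Output column grouped in 4s = 0000 0100 1010 0100 = 0x04A4
Convert to decimal digit by digit (value = value*16 + digit):
  0 -> 0
  0*16 + 4 = 4
  4*16 + 10 (A) = 74
  74*16 + 4 = 1188
Decimal = 1188

1188


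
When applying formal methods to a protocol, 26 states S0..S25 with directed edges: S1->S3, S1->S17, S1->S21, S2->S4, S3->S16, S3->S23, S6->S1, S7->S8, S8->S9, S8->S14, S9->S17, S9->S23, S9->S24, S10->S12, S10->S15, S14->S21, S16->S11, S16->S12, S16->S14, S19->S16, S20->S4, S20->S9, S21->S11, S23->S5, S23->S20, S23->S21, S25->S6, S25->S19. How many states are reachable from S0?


BFS from S0:
  layer 0: {S0}
Reachable set: {S0}
Count = 1

1


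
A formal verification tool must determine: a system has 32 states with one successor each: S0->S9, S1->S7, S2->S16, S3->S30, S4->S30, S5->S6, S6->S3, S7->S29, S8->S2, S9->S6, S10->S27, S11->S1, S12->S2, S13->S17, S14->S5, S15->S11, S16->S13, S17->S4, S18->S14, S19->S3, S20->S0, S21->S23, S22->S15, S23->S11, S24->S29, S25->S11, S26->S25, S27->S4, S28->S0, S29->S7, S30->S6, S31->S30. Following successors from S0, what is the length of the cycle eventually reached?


Trace from S0 until a state repeats:
  S0 -> S9 -> S6 -> S3 -> S30 -> S6
S6 first seen at step 2, revisited at step 5.
Cycle length = 5 - 2 = 3

3


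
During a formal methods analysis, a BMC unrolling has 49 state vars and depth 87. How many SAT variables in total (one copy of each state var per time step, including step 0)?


BMC unrolls to depth k, creating one copy of each state var for steps 0..k.
Step count = 87 + 1 = 88 (steps 0 through 87)
Vars per step = 49
Total = 49 * 88 = 4312

4312


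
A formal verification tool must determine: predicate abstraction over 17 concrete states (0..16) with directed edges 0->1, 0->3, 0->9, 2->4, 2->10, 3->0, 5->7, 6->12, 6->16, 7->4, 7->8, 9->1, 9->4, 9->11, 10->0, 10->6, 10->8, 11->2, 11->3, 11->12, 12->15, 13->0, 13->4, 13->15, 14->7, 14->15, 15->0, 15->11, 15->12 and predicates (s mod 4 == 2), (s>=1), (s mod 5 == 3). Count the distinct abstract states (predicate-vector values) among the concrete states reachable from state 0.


BFS from 0:
Concrete reachable: {0, 1, 2, 3, 4, 6, 8, 9, 10, 11, 12, 15, 16}
Abstract via predicates (s mod 4 == 2), (s>=1), (s mod 5 == 3):
  (0,0,0) <- {0}
  (0,1,0) <- {1, 4, 9, 11, 12, 15, 16}
  (0,1,1) <- {3, 8}
  (1,1,0) <- {2, 6, 10}
Distinct abstract states = 4

4


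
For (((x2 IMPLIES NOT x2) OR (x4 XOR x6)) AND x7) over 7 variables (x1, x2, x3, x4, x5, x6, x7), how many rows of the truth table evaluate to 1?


Formula: (((x2 IMPLIES NOT x2) OR (x4 XOR x6)) AND x7) over 7 vars (128 rows)
Evaluate each row (x1, x2, x3, x4, x5, x6, x7 as bits, MSB first):
  row 0 [0000000]: (((0 IMPLIES NOT 0) OR (0 XOR 0)) AND 0) -> 0
  row 1 [0000001]: (((0 IMPLIES NOT 0) OR (0 XOR 0)) AND 1) -> 1
  row 2 [0000010]: (((0 IMPLIES NOT 0) OR (0 XOR 1)) AND 0) -> 0
  row 3 [0000011]: (((0 IMPLIES NOT 0) OR (0 XOR 1)) AND 1) -> 1
  row 4 [0000100]: (((0 IMPLIES NOT 0) OR (0 XOR 0)) AND 0) -> 0
  (every remaining row is evaluated the same way; all 128 results are listed next)
Full result column, 8 rows per line (x1,x2,x3,x4 fixed per line; x5,x6,x7 runs 000..111 left to right):
  rows 0-7 [x1,x2,x3,x4=0000]: 01010101  (ones: 4)
  rows 8-15 [x1,x2,x3,x4=0001]: 01010101  (ones: 4)
  rows 16-23 [x1,x2,x3,x4=0010]: 01010101  (ones: 4)
  rows 24-31 [x1,x2,x3,x4=0011]: 01010101  (ones: 4)
  rows 32-39 [x1,x2,x3,x4=0100]: 00010001  (ones: 2)
  rows 40-47 [x1,x2,x3,x4=0101]: 01000100  (ones: 2)
  rows 48-55 [x1,x2,x3,x4=0110]: 00010001  (ones: 2)
  rows 56-63 [x1,x2,x3,x4=0111]: 01000100  (ones: 2)
  rows 64-71 [x1,x2,x3,x4=1000]: 01010101  (ones: 4)
  rows 72-79 [x1,x2,x3,x4=1001]: 01010101  (ones: 4)
  rows 80-87 [x1,x2,x3,x4=1010]: 01010101  (ones: 4)
  rows 88-95 [x1,x2,x3,x4=1011]: 01010101  (ones: 4)
  rows 96-103 [x1,x2,x3,x4=1100]: 00010001  (ones: 2)
  rows 104-111 [x1,x2,x3,x4=1101]: 01000100  (ones: 2)
  rows 112-119 [x1,x2,x3,x4=1110]: 00010001  (ones: 2)
  rows 120-127 [x1,x2,x3,x4=1111]: 01000100  (ones: 2)
Count of 1-rows = 4+4+4+4+2+2+2+2+4+4+4+4+2+2+2+2 = 48

48


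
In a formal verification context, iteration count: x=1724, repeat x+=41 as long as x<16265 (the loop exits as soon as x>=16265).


Step 1: x goes from 1724 toward 16265 by 41; the body runs while x<16265, so iterations = ceil((bound-start)/step)
Step 2: Distance=14541
Step 3: ceil(14541/41)=355

355


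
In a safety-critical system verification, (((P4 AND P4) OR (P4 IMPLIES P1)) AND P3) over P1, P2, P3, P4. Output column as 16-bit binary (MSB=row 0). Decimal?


Formula: (((P4 AND P4) OR (P4 IMPLIES P1)) AND P3) over P1, P2, P3, P4 (16 rows)
Evaluate each row (bits = P1,P2,P3,P4, MSB first):
  row 0 [0000]: (((0 AND 0) OR (0 IMPLIES 0)) AND 0) -> 0
  row 1 [0001]: (((1 AND 1) OR (1 IMPLIES 0)) AND 0) -> 0
  row 2 [0010]: (((0 AND 0) OR (0 IMPLIES 0)) AND 1) -> 1
  row 3 [0011]: (((1 AND 1) OR (1 IMPLIES 0)) AND 1) -> 1
  row 4 [0100]: (((0 AND 0) OR (0 IMPLIES 0)) AND 0) -> 0
  row 5 [0101]: (((1 AND 1) OR (1 IMPLIES 0)) AND 0) -> 0
  row 6 [0110]: (((0 AND 0) OR (0 IMPLIES 0)) AND 1) -> 1
  row 7 [0111]: (((1 AND 1) OR (1 IMPLIES 0)) AND 1) -> 1
  row 8 [1000]: (((0 AND 0) OR (0 IMPLIES 1)) AND 0) -> 0
  row 9 [1001]: (((1 AND 1) OR (1 IMPLIES 1)) AND 0) -> 0
  row 10 [1010]: (((0 AND 0) OR (0 IMPLIES 1)) AND 1) -> 1
  row 11 [1011]: (((1 AND 1) OR (1 IMPLIES 1)) AND 1) -> 1
  row 12 [1100]: (((0 AND 0) OR (0 IMPLIES 1)) AND 0) -> 0
  row 13 [1101]: (((1 AND 1) OR (1 IMPLIES 1)) AND 0) -> 0
  row 14 [1110]: (((0 AND 0) OR (0 IMPLIES 1)) AND 1) -> 1
  row 15 [1111]: (((1 AND 1) OR (1 IMPLIES 1)) AND 1) -> 1
Full result column, 4 rows per line (P1,P2 fixed per line; P3,P4 runs 00..11 left to right):
  rows 0-3 [P1,P2=00]: 0011  = hex 3
  rows 4-7 [P1,P2=01]: 0011  = hex 3
  rows 8-11 [P1,P2=10]: 0011  = hex 3
  rows 12-15 [P1,P2=11]: 0011  = hex 3
Output column (row 0 .. row 15) = 0011001100110011
Output column grouped in 4s = 0011 0011 0011 0011 = 0x3333
Convert to decimal digit by digit (value = value*16 + digit):
  3 -> 3
  3*16 + 3 = 51
  51*16 + 3 = 819
  819*16 + 3 = 13107
Decimal = 13107

13107


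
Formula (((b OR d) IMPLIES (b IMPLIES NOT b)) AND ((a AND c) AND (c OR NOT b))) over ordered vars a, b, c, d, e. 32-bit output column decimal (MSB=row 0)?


Formula: (((b OR d) IMPLIES (b IMPLIES NOT b)) AND ((a AND c) AND (c OR NOT b))) over a, b, c, d, e (32 rows)
Evaluate each row (bits = a,b,c,d,e, MSB first):
  row 0 [00000]: (((0 OR 0) IMPLIES (0 IMPLIES NOT 0)) AND ((0 AND 0) AND (0 OR NOT 0))) -> 0
  row 1 [00001]: (((0 OR 0) IMPLIES (0 IMPLIES NOT 0)) AND ((0 AND 0) AND (0 OR NOT 0))) -> 0
  row 2 [00010]: (((0 OR 1) IMPLIES (0 IMPLIES NOT 0)) AND ((0 AND 0) AND (0 OR NOT 0))) -> 0
  row 3 [00011]: (((0 OR 1) IMPLIES (0 IMPLIES NOT 0)) AND ((0 AND 0) AND (0 OR NOT 0))) -> 0
  row 4 [00100]: (((0 OR 0) IMPLIES (0 IMPLIES NOT 0)) AND ((0 AND 1) AND (1 OR NOT 0))) -> 0
  row 5 [00101]: (((0 OR 0) IMPLIES (0 IMPLIES NOT 0)) AND ((0 AND 1) AND (1 OR NOT 0))) -> 0
  row 6 [00110]: (((0 OR 1) IMPLIES (0 IMPLIES NOT 0)) AND ((0 AND 1) AND (1 OR NOT 0))) -> 0
  row 7 [00111]: (((0 OR 1) IMPLIES (0 IMPLIES NOT 0)) AND ((0 AND 1) AND (1 OR NOT 0))) -> 0
  row 8 [01000]: (((1 OR 0) IMPLIES (1 IMPLIES NOT 1)) AND ((0 AND 0) AND (0 OR NOT 1))) -> 0
  row 9 [01001]: (((1 OR 0) IMPLIES (1 IMPLIES NOT 1)) AND ((0 AND 0) AND (0 OR NOT 1))) -> 0
  row 10 [01010]: (((1 OR 1) IMPLIES (1 IMPLIES NOT 1)) AND ((0 AND 0) AND (0 OR NOT 1))) -> 0
  row 11 [01011]: (((1 OR 1) IMPLIES (1 IMPLIES NOT 1)) AND ((0 AND 0) AND (0 OR NOT 1))) -> 0
  row 12 [01100]: (((1 OR 0) IMPLIES (1 IMPLIES NOT 1)) AND ((0 AND 1) AND (1 OR NOT 1))) -> 0
  row 13 [01101]: (((1 OR 0) IMPLIES (1 IMPLIES NOT 1)) AND ((0 AND 1) AND (1 OR NOT 1))) -> 0
  row 14 [01110]: (((1 OR 1) IMPLIES (1 IMPLIES NOT 1)) AND ((0 AND 1) AND (1 OR NOT 1))) -> 0
  row 15 [01111]: (((1 OR 1) IMPLIES (1 IMPLIES NOT 1)) AND ((0 AND 1) AND (1 OR NOT 1))) -> 0
  row 16 [10000]: (((0 OR 0) IMPLIES (0 IMPLIES NOT 0)) AND ((1 AND 0) AND (0 OR NOT 0))) -> 0
  row 17 [10001]: (((0 OR 0) IMPLIES (0 IMPLIES NOT 0)) AND ((1 AND 0) AND (0 OR NOT 0))) -> 0
  row 18 [10010]: (((0 OR 1) IMPLIES (0 IMPLIES NOT 0)) AND ((1 AND 0) AND (0 OR NOT 0))) -> 0
  row 19 [10011]: (((0 OR 1) IMPLIES (0 IMPLIES NOT 0)) AND ((1 AND 0) AND (0 OR NOT 0))) -> 0
  row 20 [10100]: (((0 OR 0) IMPLIES (0 IMPLIES NOT 0)) AND ((1 AND 1) AND (1 OR NOT 0))) -> 1
  row 21 [10101]: (((0 OR 0) IMPLIES (0 IMPLIES NOT 0)) AND ((1 AND 1) AND (1 OR NOT 0))) -> 1
  row 22 [10110]: (((0 OR 1) IMPLIES (0 IMPLIES NOT 0)) AND ((1 AND 1) AND (1 OR NOT 0))) -> 1
  row 23 [10111]: (((0 OR 1) IMPLIES (0 IMPLIES NOT 0)) AND ((1 AND 1) AND (1 OR NOT 0))) -> 1
  row 24 [11000]: (((1 OR 0) IMPLIES (1 IMPLIES NOT 1)) AND ((1 AND 0) AND (0 OR NOT 1))) -> 0
  row 25 [11001]: (((1 OR 0) IMPLIES (1 IMPLIES NOT 1)) AND ((1 AND 0) AND (0 OR NOT 1))) -> 0
  row 26 [11010]: (((1 OR 1) IMPLIES (1 IMPLIES NOT 1)) AND ((1 AND 0) AND (0 OR NOT 1))) -> 0
  row 27 [11011]: (((1 OR 1) IMPLIES (1 IMPLIES NOT 1)) AND ((1 AND 0) AND (0 OR NOT 1))) -> 0
  row 28 [11100]: (((1 OR 0) IMPLIES (1 IMPLIES NOT 1)) AND ((1 AND 1) AND (1 OR NOT 1))) -> 0
  row 29 [11101]: (((1 OR 0) IMPLIES (1 IMPLIES NOT 1)) AND ((1 AND 1) AND (1 OR NOT 1))) -> 0
  row 30 [11110]: (((1 OR 1) IMPLIES (1 IMPLIES NOT 1)) AND ((1 AND 1) AND (1 OR NOT 1))) -> 0
  row 31 [11111]: (((1 OR 1) IMPLIES (1 IMPLIES NOT 1)) AND ((1 AND 1) AND (1 OR NOT 1))) -> 0
Full result column, 4 rows per line (a,b,c fixed per line; d,e runs 00..11 left to right):
  rows 0-3 [a,b,c=000]: 0000  = hex 0
  rows 4-7 [a,b,c=001]: 0000  = hex 0
  rows 8-11 [a,b,c=010]: 0000  = hex 0
  rows 12-15 [a,b,c=011]: 0000  = hex 0
  rows 16-19 [a,b,c=100]: 0000  = hex 0
  rows 20-23 [a,b,c=101]: 1111  = hex F
  rows 24-27 [a,b,c=110]: 0000  = hex 0
  rows 28-31 [a,b,c=111]: 0000  = hex 0
Output column (row 0 .. row 31) = 00000000000000000000111100000000
Output column grouped in 4s = 0000 0000 0000 0000 0000 1111 0000 0000 = 0x00000F00
Convert to decimal digit by digit (value = value*16 + digit):
  0 -> 0
  0*16 + 0 = 0
  0*16 + 0 = 0
  0*16 + 0 = 0
  0*16 + 0 = 0
  0*16 + 15 (F) = 15
  15*16 + 0 = 240
  240*16 + 0 = 3840
Decimal = 3840

3840


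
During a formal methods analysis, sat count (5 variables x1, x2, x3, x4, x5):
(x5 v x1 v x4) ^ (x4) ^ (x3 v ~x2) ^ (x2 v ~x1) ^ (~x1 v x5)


CNF with 5 clauses over 5 vars (32 assignments).
An assignment satisfies CNF iff every clause has >=1 true literal.
Check each row (bits = x1,x2,x3,x4,x5; clause T/F shown):
  row 0 [00000]: clauses=FFTTT -> 0
  row 1 [00001]: clauses=TFTTT -> 0
  row 2 [00010]: clauses=TTTTT -> 1
  row 3 [00011]: clauses=TTTTT -> 1
  row 4 [00100]: clauses=FFTTT -> 0
  row 5 [00101]: clauses=TFTTT -> 0
  row 6 [00110]: clauses=TTTTT -> 1
  row 7 [00111]: clauses=TTTTT -> 1
  row 8 [01000]: clauses=FFFTT -> 0
  row 9 [01001]: clauses=TFFTT -> 0
  row 10 [01010]: clauses=TTFTT -> 0
  row 11 [01011]: clauses=TTFTT -> 0
  row 12 [01100]: clauses=FFTTT -> 0
  row 13 [01101]: clauses=TFTTT -> 0
  row 14 [01110]: clauses=TTTTT -> 1
  row 15 [01111]: clauses=TTTTT -> 1
  row 16 [10000]: clauses=TFTFF -> 0
  row 17 [10001]: clauses=TFTFT -> 0
  row 18 [10010]: clauses=TTTFF -> 0
  row 19 [10011]: clauses=TTTFT -> 0
  row 20 [10100]: clauses=TFTFF -> 0
  row 21 [10101]: clauses=TFTFT -> 0
  row 22 [10110]: clauses=TTTFF -> 0
  row 23 [10111]: clauses=TTTFT -> 0
  row 24 [11000]: clauses=TFFTF -> 0
  row 25 [11001]: clauses=TFFTT -> 0
  row 26 [11010]: clauses=TTFTF -> 0
  row 27 [11011]: clauses=TTFTT -> 0
  row 28 [11100]: clauses=TFTTF -> 0
  row 29 [11101]: clauses=TFTTT -> 0
  row 30 [11110]: clauses=TTTTF -> 0
  row 31 [11111]: clauses=TTTTT -> 1
Full result column, 8 rows per line (x1,x2 fixed per line; x3,x4,x5 runs 000..111 left to right):
  rows 0-7 [x1,x2=00]: 00110011  (ones: 4)
  rows 8-15 [x1,x2=01]: 00000011  (ones: 2)
  rows 16-23 [x1,x2=10]: 00000000  (ones: 0)
  rows 24-31 [x1,x2=11]: 00000001  (ones: 1)
Satisfying assignments = 4+2+0+1 = 7

7


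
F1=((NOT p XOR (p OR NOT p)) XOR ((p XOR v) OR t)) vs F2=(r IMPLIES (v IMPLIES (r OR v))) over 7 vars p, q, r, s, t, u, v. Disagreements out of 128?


F1 = ((NOT p XOR (p OR NOT p)) XOR ((p XOR v) OR t))
F2 = (r IMPLIES (v IMPLIES (r OR v)))
Evaluate both on each of 128 rows (bits = p,q,r,s,t,u,v):
  row 0 [0000000]: F1=0 F2=1 (differ) -> 1
  row 1 [0000001]: F1=1 F2=1 -> 0
  row 2 [0000010]: F1=0 F2=1 (differ) -> 1
  row 3 [0000011]: F1=1 F2=1 -> 0
  row 4 [0000100]: F1=1 F2=1 -> 0
  (every remaining row is evaluated the same way; all 128 results are listed next)
Full result column, 8 rows per line (p,q,r,s fixed per line; t,u,v runs 000..111 left to right):
  rows 0-7 [p,q,r,s=0000]: 10100000  (ones: 2)
  rows 8-15 [p,q,r,s=0001]: 10100000  (ones: 2)
  rows 16-23 [p,q,r,s=0010]: 10100000  (ones: 2)
  rows 24-31 [p,q,r,s=0011]: 10100000  (ones: 2)
  rows 32-39 [p,q,r,s=0100]: 10100000  (ones: 2)
  rows 40-47 [p,q,r,s=0101]: 10100000  (ones: 2)
  rows 48-55 [p,q,r,s=0110]: 10100000  (ones: 2)
  rows 56-63 [p,q,r,s=0111]: 10100000  (ones: 2)
  rows 64-71 [p,q,r,s=1000]: 10101111  (ones: 6)
  rows 72-79 [p,q,r,s=1001]: 10101111  (ones: 6)
  rows 80-87 [p,q,r,s=1010]: 10101111  (ones: 6)
  rows 88-95 [p,q,r,s=1011]: 10101111  (ones: 6)
  rows 96-103 [p,q,r,s=1100]: 10101111  (ones: 6)
  rows 104-111 [p,q,r,s=1101]: 10101111  (ones: 6)
  rows 112-119 [p,q,r,s=1110]: 10101111  (ones: 6)
  rows 120-127 [p,q,r,s=1111]: 10101111  (ones: 6)
Disagreements = 2+2+2+2+2+2+2+2+6+6+6+6+6+6+6+6 = 64

64


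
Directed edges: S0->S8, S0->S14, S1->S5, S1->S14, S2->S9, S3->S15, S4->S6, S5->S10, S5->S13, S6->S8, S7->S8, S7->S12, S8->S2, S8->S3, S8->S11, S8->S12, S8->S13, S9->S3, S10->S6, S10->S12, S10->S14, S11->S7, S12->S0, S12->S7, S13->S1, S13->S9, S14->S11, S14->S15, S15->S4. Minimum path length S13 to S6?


BFS layer-by-layer from S13:
  dist 0: {S13}
  dist 1: {S1, S9}
  dist 2: {S3, S5, S14}
  dist 3: {S10, S11, S15}
  dist 4: {S4, S6, S7, S12}
  -> S6 reached at distance 4
Shortest path length = 4

4


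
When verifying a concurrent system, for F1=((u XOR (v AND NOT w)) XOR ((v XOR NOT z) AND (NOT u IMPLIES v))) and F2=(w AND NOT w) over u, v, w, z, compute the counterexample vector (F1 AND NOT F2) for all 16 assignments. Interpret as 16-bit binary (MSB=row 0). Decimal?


F1 = ((u XOR (v AND NOT w)) XOR ((v XOR NOT z) AND (NOT u IMPLIES v)))
F2 = (w AND NOT w)
Counterexample to F1=>F2 is where F1=1 and F2=0.
Evaluate each row (bits = u,v,w,z, MSB first):
  row 0 [0000]: F1=0 F2=0 -> F1&~F2 -> 0
  row 1 [0001]: F1=0 F2=0 -> F1&~F2 -> 0
  row 2 [0010]: F1=0 F2=0 -> F1&~F2 -> 0
  row 3 [0011]: F1=0 F2=0 -> F1&~F2 -> 0
  row 4 [0100]: F1=1 F2=0 -> F1&~F2 -> 1
  row 5 [0101]: F1=0 F2=0 -> F1&~F2 -> 0
  row 6 [0110]: F1=0 F2=0 -> F1&~F2 -> 0
  row 7 [0111]: F1=1 F2=0 -> F1&~F2 -> 1
  row 8 [1000]: F1=0 F2=0 -> F1&~F2 -> 0
  row 9 [1001]: F1=1 F2=0 -> F1&~F2 -> 1
  row 10 [1010]: F1=0 F2=0 -> F1&~F2 -> 0
  row 11 [1011]: F1=1 F2=0 -> F1&~F2 -> 1
  row 12 [1100]: F1=0 F2=0 -> F1&~F2 -> 0
  row 13 [1101]: F1=1 F2=0 -> F1&~F2 -> 1
  row 14 [1110]: F1=1 F2=0 -> F1&~F2 -> 1
  row 15 [1111]: F1=0 F2=0 -> F1&~F2 -> 0
Full result column, 4 rows per line (u,v fixed per line; w,z runs 00..11 left to right):
  rows 0-3 [u,v=00]: 0000  = hex 0
  rows 4-7 [u,v=01]: 1001  = hex 9
  rows 8-11 [u,v=10]: 0101  = hex 5
  rows 12-15 [u,v=11]: 0110  = hex 6
Counterexample vector (row 0 .. row 15) = 0000100101010110
Output column grouped in 4s = 0000 1001 0101 0110 = 0x0956
Convert to decimal digit by digit (value = value*16 + digit):
  0 -> 0
  0*16 + 9 = 9
  9*16 + 5 = 149
  149*16 + 6 = 2390
Decimal = 2390

2390


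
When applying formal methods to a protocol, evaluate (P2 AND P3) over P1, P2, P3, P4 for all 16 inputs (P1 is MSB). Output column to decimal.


Formula: (P2 AND P3) over P1, P2, P3, P4 (16 rows)
Evaluate each row (bits = P1,P2,P3,P4, MSB first):
  row 0 [0000]: (0 AND 0) -> 0
  row 1 [0001]: (0 AND 0) -> 0
  row 2 [0010]: (0 AND 1) -> 0
  row 3 [0011]: (0 AND 1) -> 0
  row 4 [0100]: (1 AND 0) -> 0
  row 5 [0101]: (1 AND 0) -> 0
  row 6 [0110]: (1 AND 1) -> 1
  row 7 [0111]: (1 AND 1) -> 1
  row 8 [1000]: (0 AND 0) -> 0
  row 9 [1001]: (0 AND 0) -> 0
  row 10 [1010]: (0 AND 1) -> 0
  row 11 [1011]: (0 AND 1) -> 0
  row 12 [1100]: (1 AND 0) -> 0
  row 13 [1101]: (1 AND 0) -> 0
  row 14 [1110]: (1 AND 1) -> 1
  row 15 [1111]: (1 AND 1) -> 1
Full result column, 4 rows per line (P1,P2 fixed per line; P3,P4 runs 00..11 left to right):
  rows 0-3 [P1,P2=00]: 0000  = hex 0
  rows 4-7 [P1,P2=01]: 0011  = hex 3
  rows 8-11 [P1,P2=10]: 0000  = hex 0
  rows 12-15 [P1,P2=11]: 0011  = hex 3
Output column (row 0 .. row 15) = 0000001100000011
Output column grouped in 4s = 0000 0011 0000 0011 = 0x0303
Convert to decimal digit by digit (value = value*16 + digit):
  0 -> 0
  0*16 + 3 = 3
  3*16 + 0 = 48
  48*16 + 3 = 771
Decimal = 771

771


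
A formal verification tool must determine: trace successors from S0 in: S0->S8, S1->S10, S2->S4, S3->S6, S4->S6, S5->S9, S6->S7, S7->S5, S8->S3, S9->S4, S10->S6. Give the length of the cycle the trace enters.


Trace from S0 until a state repeats:
  S0 -> S8 -> S3 -> S6 -> S7 -> S5 -> S9 -> S4 -> S6
S6 first seen at step 3, revisited at step 8.
Cycle length = 8 - 3 = 5

5


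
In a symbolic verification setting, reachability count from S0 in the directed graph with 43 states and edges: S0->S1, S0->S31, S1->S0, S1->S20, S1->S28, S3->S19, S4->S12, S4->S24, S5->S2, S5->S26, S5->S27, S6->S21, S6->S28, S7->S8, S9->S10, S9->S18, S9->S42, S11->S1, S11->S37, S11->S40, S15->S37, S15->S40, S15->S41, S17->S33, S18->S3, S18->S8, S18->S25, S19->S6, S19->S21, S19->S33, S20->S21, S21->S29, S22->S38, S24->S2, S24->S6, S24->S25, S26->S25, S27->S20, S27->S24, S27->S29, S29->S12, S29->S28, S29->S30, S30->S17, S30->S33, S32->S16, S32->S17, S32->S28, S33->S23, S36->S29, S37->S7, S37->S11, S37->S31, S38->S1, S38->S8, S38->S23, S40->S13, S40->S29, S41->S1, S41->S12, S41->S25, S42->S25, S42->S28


BFS from S0:
  layer 0: {S0}
  layer 1: {S1, S31}
  layer 2: {S20, S28}
  layer 3: {S21}
  layer 4: {S29}
  layer 5: {S12, S30}
  layer 6: {S17, S33}
  layer 7: {S23}
Reachable set: {S0, S1, S12, S17, S20, S21, S23, S28, S29, S30, S31, S33}
Count = 12

12


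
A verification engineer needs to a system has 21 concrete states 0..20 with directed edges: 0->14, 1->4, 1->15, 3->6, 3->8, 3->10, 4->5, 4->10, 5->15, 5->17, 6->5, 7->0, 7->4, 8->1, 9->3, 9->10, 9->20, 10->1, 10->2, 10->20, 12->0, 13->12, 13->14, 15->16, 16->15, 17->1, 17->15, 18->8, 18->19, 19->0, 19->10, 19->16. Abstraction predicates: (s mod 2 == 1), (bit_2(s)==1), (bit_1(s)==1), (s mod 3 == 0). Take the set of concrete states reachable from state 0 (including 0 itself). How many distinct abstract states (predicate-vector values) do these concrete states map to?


BFS from 0:
Concrete reachable: {0, 14}
Abstract via predicates (s mod 2 == 1), (bit_2(s)==1), (bit_1(s)==1), (s mod 3 == 0):
  (0,0,0,1) <- {0}
  (0,1,1,0) <- {14}
Distinct abstract states = 2

2


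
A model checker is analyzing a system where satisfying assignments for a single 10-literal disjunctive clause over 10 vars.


Step 1: Total=2^10=1024
Step 2: Unsat when all 10 false: 2^0=1
Step 3: Sat=1024-1=1023

1023


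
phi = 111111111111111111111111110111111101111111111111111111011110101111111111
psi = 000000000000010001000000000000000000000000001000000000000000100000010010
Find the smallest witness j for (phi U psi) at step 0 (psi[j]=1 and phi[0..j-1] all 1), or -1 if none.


(phi U psi) at 0: need smallest j with psi[j]=1 and phi[i]=1 for all i in [0,j).
Scan from step 0:
  step 0: phi=1, psi=0 -> continue
  step 1: phi=1, psi=0 -> continue
  step 2: phi=1, psi=0 -> continue
  step 3: phi=1, psi=0 -> continue
  step 13: psi=1 and phi held for [0,13) -> witness found
Witness step = 13

13


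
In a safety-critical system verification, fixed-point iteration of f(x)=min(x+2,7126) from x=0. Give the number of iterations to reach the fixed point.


Step 1: x=0, cap=7126, increment=2
Step 2: x grows by 2 each step until capped at 7126; fixed point is x=7126
Step 3: iterations = ceil(7126/2) = 3563

3563


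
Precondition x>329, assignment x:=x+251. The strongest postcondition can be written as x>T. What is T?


Formula: sp(P, x:=E) = exists old_x. (x = E[old_x/x]) AND P[old_x/x] (old_x is the value of x before the assignment; eliminate old_x by solving x = E[old_x/x] for old_x)
Step 1: Precondition P: x>329, i.e. old_x > 329
Step 2: Assignment gives x = old_x + 251, so old_x = x - 251
Step 3: Substitute into P: x - 251 > 329
Step 4: Simplify: x > 329+251 = 580

580


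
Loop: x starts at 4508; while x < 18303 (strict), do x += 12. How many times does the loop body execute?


Step 1: x goes from 4508 toward 18303 by 12; the body runs while x<18303, so iterations = ceil((bound-start)/step)
Step 2: Distance=13795
Step 3: ceil(13795/12)=1150

1150


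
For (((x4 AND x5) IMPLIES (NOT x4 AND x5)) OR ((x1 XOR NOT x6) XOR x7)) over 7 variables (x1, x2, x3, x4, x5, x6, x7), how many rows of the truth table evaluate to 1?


Formula: (((x4 AND x5) IMPLIES (NOT x4 AND x5)) OR ((x1 XOR NOT x6) XOR x7)) over 7 vars (128 rows)
Evaluate each row (x1, x2, x3, x4, x5, x6, x7 as bits, MSB first):
  row 0 [0000000]: (((0 AND 0) IMPLIES (NOT 0 AND 0)) OR ((0 XOR NOT 0) XOR 0)) -> 1
  row 1 [0000001]: (((0 AND 0) IMPLIES (NOT 0 AND 0)) OR ((0 XOR NOT 0) XOR 1)) -> 1
  row 2 [0000010]: (((0 AND 0) IMPLIES (NOT 0 AND 0)) OR ((0 XOR NOT 1) XOR 0)) -> 1
  row 3 [0000011]: (((0 AND 0) IMPLIES (NOT 0 AND 0)) OR ((0 XOR NOT 1) XOR 1)) -> 1
  row 4 [0000100]: (((0 AND 1) IMPLIES (NOT 0 AND 1)) OR ((0 XOR NOT 0) XOR 0)) -> 1
  (every remaining row is evaluated the same way; all 128 results are listed next)
Full result column, 8 rows per line (x1,x2,x3,x4 fixed per line; x5,x6,x7 runs 000..111 left to right):
  rows 0-7 [x1,x2,x3,x4=0000]: 11111111  (ones: 8)
  rows 8-15 [x1,x2,x3,x4=0001]: 11111001  (ones: 6)
  rows 16-23 [x1,x2,x3,x4=0010]: 11111111  (ones: 8)
  rows 24-31 [x1,x2,x3,x4=0011]: 11111001  (ones: 6)
  rows 32-39 [x1,x2,x3,x4=0100]: 11111111  (ones: 8)
  rows 40-47 [x1,x2,x3,x4=0101]: 11111001  (ones: 6)
  rows 48-55 [x1,x2,x3,x4=0110]: 11111111  (ones: 8)
  rows 56-63 [x1,x2,x3,x4=0111]: 11111001  (ones: 6)
  rows 64-71 [x1,x2,x3,x4=1000]: 11111111  (ones: 8)
  rows 72-79 [x1,x2,x3,x4=1001]: 11110110  (ones: 6)
  rows 80-87 [x1,x2,x3,x4=1010]: 11111111  (ones: 8)
  rows 88-95 [x1,x2,x3,x4=1011]: 11110110  (ones: 6)
  rows 96-103 [x1,x2,x3,x4=1100]: 11111111  (ones: 8)
  rows 104-111 [x1,x2,x3,x4=1101]: 11110110  (ones: 6)
  rows 112-119 [x1,x2,x3,x4=1110]: 11111111  (ones: 8)
  rows 120-127 [x1,x2,x3,x4=1111]: 11110110  (ones: 6)
Count of 1-rows = 8+6+8+6+8+6+8+6+8+6+8+6+8+6+8+6 = 112

112


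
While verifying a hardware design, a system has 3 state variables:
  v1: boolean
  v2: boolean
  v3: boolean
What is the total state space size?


State space = product of domain sizes of all variables.
Domain sizes:
  v1 (boolean): 2
  v2 (boolean): 2
  v3 (boolean): 2
Product = 2 * 2 * 2 = 8

8


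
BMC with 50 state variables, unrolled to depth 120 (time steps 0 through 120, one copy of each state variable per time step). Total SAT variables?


BMC unrolls to depth k, creating one copy of each state var for steps 0..k.
Step count = 120 + 1 = 121 (steps 0 through 120)
Vars per step = 50
Total = 50 * 121 = 6050

6050


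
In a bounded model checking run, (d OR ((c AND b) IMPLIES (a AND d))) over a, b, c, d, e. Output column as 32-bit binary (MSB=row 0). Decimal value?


Formula: (d OR ((c AND b) IMPLIES (a AND d))) over a, b, c, d, e (32 rows)
Evaluate each row (bits = a,b,c,d,e, MSB first):
  row 0 [00000]: (0 OR ((0 AND 0) IMPLIES (0 AND 0))) -> 1
  row 1 [00001]: (0 OR ((0 AND 0) IMPLIES (0 AND 0))) -> 1
  row 2 [00010]: (1 OR ((0 AND 0) IMPLIES (0 AND 1))) -> 1
  row 3 [00011]: (1 OR ((0 AND 0) IMPLIES (0 AND 1))) -> 1
  row 4 [00100]: (0 OR ((1 AND 0) IMPLIES (0 AND 0))) -> 1
  row 5 [00101]: (0 OR ((1 AND 0) IMPLIES (0 AND 0))) -> 1
  row 6 [00110]: (1 OR ((1 AND 0) IMPLIES (0 AND 1))) -> 1
  row 7 [00111]: (1 OR ((1 AND 0) IMPLIES (0 AND 1))) -> 1
  row 8 [01000]: (0 OR ((0 AND 1) IMPLIES (0 AND 0))) -> 1
  row 9 [01001]: (0 OR ((0 AND 1) IMPLIES (0 AND 0))) -> 1
  row 10 [01010]: (1 OR ((0 AND 1) IMPLIES (0 AND 1))) -> 1
  row 11 [01011]: (1 OR ((0 AND 1) IMPLIES (0 AND 1))) -> 1
  row 12 [01100]: (0 OR ((1 AND 1) IMPLIES (0 AND 0))) -> 0
  row 13 [01101]: (0 OR ((1 AND 1) IMPLIES (0 AND 0))) -> 0
  row 14 [01110]: (1 OR ((1 AND 1) IMPLIES (0 AND 1))) -> 1
  row 15 [01111]: (1 OR ((1 AND 1) IMPLIES (0 AND 1))) -> 1
  row 16 [10000]: (0 OR ((0 AND 0) IMPLIES (1 AND 0))) -> 1
  row 17 [10001]: (0 OR ((0 AND 0) IMPLIES (1 AND 0))) -> 1
  row 18 [10010]: (1 OR ((0 AND 0) IMPLIES (1 AND 1))) -> 1
  row 19 [10011]: (1 OR ((0 AND 0) IMPLIES (1 AND 1))) -> 1
  row 20 [10100]: (0 OR ((1 AND 0) IMPLIES (1 AND 0))) -> 1
  row 21 [10101]: (0 OR ((1 AND 0) IMPLIES (1 AND 0))) -> 1
  row 22 [10110]: (1 OR ((1 AND 0) IMPLIES (1 AND 1))) -> 1
  row 23 [10111]: (1 OR ((1 AND 0) IMPLIES (1 AND 1))) -> 1
  row 24 [11000]: (0 OR ((0 AND 1) IMPLIES (1 AND 0))) -> 1
  row 25 [11001]: (0 OR ((0 AND 1) IMPLIES (1 AND 0))) -> 1
  row 26 [11010]: (1 OR ((0 AND 1) IMPLIES (1 AND 1))) -> 1
  row 27 [11011]: (1 OR ((0 AND 1) IMPLIES (1 AND 1))) -> 1
  row 28 [11100]: (0 OR ((1 AND 1) IMPLIES (1 AND 0))) -> 0
  row 29 [11101]: (0 OR ((1 AND 1) IMPLIES (1 AND 0))) -> 0
  row 30 [11110]: (1 OR ((1 AND 1) IMPLIES (1 AND 1))) -> 1
  row 31 [11111]: (1 OR ((1 AND 1) IMPLIES (1 AND 1))) -> 1
Full result column, 4 rows per line (a,b,c fixed per line; d,e runs 00..11 left to right):
  rows 0-3 [a,b,c=000]: 1111  = hex F
  rows 4-7 [a,b,c=001]: 1111  = hex F
  rows 8-11 [a,b,c=010]: 1111  = hex F
  rows 12-15 [a,b,c=011]: 0011  = hex 3
  rows 16-19 [a,b,c=100]: 1111  = hex F
  rows 20-23 [a,b,c=101]: 1111  = hex F
  rows 24-27 [a,b,c=110]: 1111  = hex F
  rows 28-31 [a,b,c=111]: 0011  = hex 3
Output column (row 0 .. row 31) = 11111111111100111111111111110011
Output column grouped in 4s = 1111 1111 1111 0011 1111 1111 1111 0011 = 0xFFF3FFF3
Convert to decimal digit by digit (value = value*16 + digit):
  F -> 15
  15*16 + 15 (F) = 255
  255*16 + 15 (F) = 4095
  4095*16 + 3 = 65523
  65523*16 + 15 (F) = 1048383
  1048383*16 + 15 (F) = 16774143
  16774143*16 + 15 (F) = 268386303
  268386303*16 + 3 = 4294180851
Decimal = 4294180851

4294180851


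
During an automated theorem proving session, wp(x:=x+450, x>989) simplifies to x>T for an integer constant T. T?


Formula: wp(x:=E, P) = P[E/x] (substitute E for x in postcondition)
Step 1: Postcondition: x>989
Step 2: Substitute x+450 for x: x+450>989
Step 3: Solve for x: x > 989-450 = 539

539


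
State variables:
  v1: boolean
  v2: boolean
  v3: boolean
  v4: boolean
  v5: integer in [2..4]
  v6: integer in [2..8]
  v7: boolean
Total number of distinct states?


State space = product of domain sizes of all variables.
Domain sizes:
  v1 (boolean): 2
  v2 (boolean): 2
  v3 (boolean): 2
  v4 (boolean): 2
  v5 (integer in [2..4]): 3
  v6 (integer in [2..8]): 7
  v7 (boolean): 2
Product = 2 * 2 * 2 * 2 * 3 * 7 * 2 = 672

672


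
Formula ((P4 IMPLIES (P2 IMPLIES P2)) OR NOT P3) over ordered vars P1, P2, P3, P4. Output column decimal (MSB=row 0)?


Formula: ((P4 IMPLIES (P2 IMPLIES P2)) OR NOT P3) over P1, P2, P3, P4 (16 rows)
Evaluate each row (bits = P1,P2,P3,P4, MSB first):
  row 0 [0000]: ((0 IMPLIES (0 IMPLIES 0)) OR NOT 0) -> 1
  row 1 [0001]: ((1 IMPLIES (0 IMPLIES 0)) OR NOT 0) -> 1
  row 2 [0010]: ((0 IMPLIES (0 IMPLIES 0)) OR NOT 1) -> 1
  row 3 [0011]: ((1 IMPLIES (0 IMPLIES 0)) OR NOT 1) -> 1
  row 4 [0100]: ((0 IMPLIES (1 IMPLIES 1)) OR NOT 0) -> 1
  row 5 [0101]: ((1 IMPLIES (1 IMPLIES 1)) OR NOT 0) -> 1
  row 6 [0110]: ((0 IMPLIES (1 IMPLIES 1)) OR NOT 1) -> 1
  row 7 [0111]: ((1 IMPLIES (1 IMPLIES 1)) OR NOT 1) -> 1
  row 8 [1000]: ((0 IMPLIES (0 IMPLIES 0)) OR NOT 0) -> 1
  row 9 [1001]: ((1 IMPLIES (0 IMPLIES 0)) OR NOT 0) -> 1
  row 10 [1010]: ((0 IMPLIES (0 IMPLIES 0)) OR NOT 1) -> 1
  row 11 [1011]: ((1 IMPLIES (0 IMPLIES 0)) OR NOT 1) -> 1
  row 12 [1100]: ((0 IMPLIES (1 IMPLIES 1)) OR NOT 0) -> 1
  row 13 [1101]: ((1 IMPLIES (1 IMPLIES 1)) OR NOT 0) -> 1
  row 14 [1110]: ((0 IMPLIES (1 IMPLIES 1)) OR NOT 1) -> 1
  row 15 [1111]: ((1 IMPLIES (1 IMPLIES 1)) OR NOT 1) -> 1
Full result column, 4 rows per line (P1,P2 fixed per line; P3,P4 runs 00..11 left to right):
  rows 0-3 [P1,P2=00]: 1111  = hex F
  rows 4-7 [P1,P2=01]: 1111  = hex F
  rows 8-11 [P1,P2=10]: 1111  = hex F
  rows 12-15 [P1,P2=11]: 1111  = hex F
Output column (row 0 .. row 15) = 1111111111111111
Output column grouped in 4s = 1111 1111 1111 1111 = 0xFFFF
Convert to decimal digit by digit (value = value*16 + digit):
  F -> 15
  15*16 + 15 (F) = 255
  255*16 + 15 (F) = 4095
  4095*16 + 15 (F) = 65535
Decimal = 65535

65535


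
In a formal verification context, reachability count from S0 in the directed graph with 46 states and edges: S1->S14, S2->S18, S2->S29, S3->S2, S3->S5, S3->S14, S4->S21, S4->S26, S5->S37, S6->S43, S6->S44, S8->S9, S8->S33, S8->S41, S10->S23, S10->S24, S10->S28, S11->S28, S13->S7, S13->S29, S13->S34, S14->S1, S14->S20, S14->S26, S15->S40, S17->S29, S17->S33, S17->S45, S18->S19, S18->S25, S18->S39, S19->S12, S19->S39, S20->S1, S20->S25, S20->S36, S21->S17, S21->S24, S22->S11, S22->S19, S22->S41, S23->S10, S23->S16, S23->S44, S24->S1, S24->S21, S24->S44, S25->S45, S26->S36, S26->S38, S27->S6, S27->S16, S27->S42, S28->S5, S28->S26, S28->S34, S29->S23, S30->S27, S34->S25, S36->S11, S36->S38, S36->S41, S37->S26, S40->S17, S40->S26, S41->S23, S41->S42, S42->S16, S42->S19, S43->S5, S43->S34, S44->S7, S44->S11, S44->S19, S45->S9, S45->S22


BFS from S0:
  layer 0: {S0}
Reachable set: {S0}
Count = 1

1


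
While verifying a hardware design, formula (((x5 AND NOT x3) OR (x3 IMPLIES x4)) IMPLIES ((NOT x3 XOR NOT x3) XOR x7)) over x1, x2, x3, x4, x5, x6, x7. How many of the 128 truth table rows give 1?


Formula: (((x5 AND NOT x3) OR (x3 IMPLIES x4)) IMPLIES ((NOT x3 XOR NOT x3) XOR x7)) over 7 vars (128 rows)
Evaluate each row (x1, x2, x3, x4, x5, x6, x7 as bits, MSB first):
  row 0 [0000000]: (((0 AND NOT 0) OR (0 IMPLIES 0)) IMPLIES ((NOT 0 XOR NOT 0) XOR 0)) -> 0
  row 1 [0000001]: (((0 AND NOT 0) OR (0 IMPLIES 0)) IMPLIES ((NOT 0 XOR NOT 0) XOR 1)) -> 1
  row 2 [0000010]: (((0 AND NOT 0) OR (0 IMPLIES 0)) IMPLIES ((NOT 0 XOR NOT 0) XOR 0)) -> 0
  row 3 [0000011]: (((0 AND NOT 0) OR (0 IMPLIES 0)) IMPLIES ((NOT 0 XOR NOT 0) XOR 1)) -> 1
  row 4 [0000100]: (((1 AND NOT 0) OR (0 IMPLIES 0)) IMPLIES ((NOT 0 XOR NOT 0) XOR 0)) -> 0
  (every remaining row is evaluated the same way; all 128 results are listed next)
Full result column, 8 rows per line (x1,x2,x3,x4 fixed per line; x5,x6,x7 runs 000..111 left to right):
  rows 0-7 [x1,x2,x3,x4=0000]: 01010101  (ones: 4)
  rows 8-15 [x1,x2,x3,x4=0001]: 01010101  (ones: 4)
  rows 16-23 [x1,x2,x3,x4=0010]: 11111111  (ones: 8)
  rows 24-31 [x1,x2,x3,x4=0011]: 01010101  (ones: 4)
  rows 32-39 [x1,x2,x3,x4=0100]: 01010101  (ones: 4)
  rows 40-47 [x1,x2,x3,x4=0101]: 01010101  (ones: 4)
  rows 48-55 [x1,x2,x3,x4=0110]: 11111111  (ones: 8)
  rows 56-63 [x1,x2,x3,x4=0111]: 01010101  (ones: 4)
  rows 64-71 [x1,x2,x3,x4=1000]: 01010101  (ones: 4)
  rows 72-79 [x1,x2,x3,x4=1001]: 01010101  (ones: 4)
  rows 80-87 [x1,x2,x3,x4=1010]: 11111111  (ones: 8)
  rows 88-95 [x1,x2,x3,x4=1011]: 01010101  (ones: 4)
  rows 96-103 [x1,x2,x3,x4=1100]: 01010101  (ones: 4)
  rows 104-111 [x1,x2,x3,x4=1101]: 01010101  (ones: 4)
  rows 112-119 [x1,x2,x3,x4=1110]: 11111111  (ones: 8)
  rows 120-127 [x1,x2,x3,x4=1111]: 01010101  (ones: 4)
Count of 1-rows = 4+4+8+4+4+4+8+4+4+4+8+4+4+4+8+4 = 80

80


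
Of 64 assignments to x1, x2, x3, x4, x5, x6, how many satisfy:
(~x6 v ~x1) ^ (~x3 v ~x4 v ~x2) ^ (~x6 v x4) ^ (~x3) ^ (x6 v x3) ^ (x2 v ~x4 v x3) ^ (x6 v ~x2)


CNF with 7 clauses over 6 vars (64 assignments).
An assignment satisfies CNF iff every clause has >=1 true literal.
Check each row (bits = x1,x2,x3,x4,x5,x6; clause T/F shown):
  row 0 [000000]: clauses=TTTTFTT -> 0
  row 1 [000001]: clauses=TTFTTTT -> 0
  row 2 [000010]: clauses=TTTTFTT -> 0
  row 3 [000011]: clauses=TTFTTTT -> 0
  row 4 [000100]: clauses=TTTTFFT -> 0
  (every remaining row is evaluated the same way; all 64 results are listed next)
Full result column, 8 rows per line (x1,x2,x3 fixed per line; x4,x5,x6 runs 000..111 left to right):
  rows 0-7 [x1,x2,x3=000]: 00000000  (ones: 0)
  rows 8-15 [x1,x2,x3=001]: 00000000  (ones: 0)
  rows 16-23 [x1,x2,x3=010]: 00000101  (ones: 2)
  rows 24-31 [x1,x2,x3=011]: 00000000  (ones: 0)
  rows 32-39 [x1,x2,x3=100]: 00000000  (ones: 0)
  rows 40-47 [x1,x2,x3=101]: 00000000  (ones: 0)
  rows 48-55 [x1,x2,x3=110]: 00000000  (ones: 0)
  rows 56-63 [x1,x2,x3=111]: 00000000  (ones: 0)
Satisfying assignments = 0+0+2+0+0+0+0+0 = 2

2


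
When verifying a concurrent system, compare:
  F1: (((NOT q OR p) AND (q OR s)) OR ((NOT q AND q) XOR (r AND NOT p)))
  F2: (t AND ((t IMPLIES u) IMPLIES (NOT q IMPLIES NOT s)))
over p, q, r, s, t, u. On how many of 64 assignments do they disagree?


F1 = (((NOT q OR p) AND (q OR s)) OR ((NOT q AND q) XOR (r AND NOT p)))
F2 = (t AND ((t IMPLIES u) IMPLIES (NOT q IMPLIES NOT s)))
Evaluate both on each of 64 rows (bits = p,q,r,s,t,u):
  row 0 [000000]: F1=0 F2=0 -> 0
  row 1 [000001]: F1=0 F2=0 -> 0
  row 2 [000010]: F1=0 F2=1 (differ) -> 1
  row 3 [000011]: F1=0 F2=1 (differ) -> 1
  row 4 [000100]: F1=1 F2=0 (differ) -> 1
  (every remaining row is evaluated the same way; all 64 results are listed next)
Full result column, 8 rows per line (p,q,r fixed per line; s,t,u runs 000..111 left to right):
  rows 0-7 [p,q,r=000]: 00111101  (ones: 5)
  rows 8-15 [p,q,r=001]: 11001101  (ones: 5)
  rows 16-23 [p,q,r=010]: 00110011  (ones: 4)
  rows 24-31 [p,q,r=011]: 11001100  (ones: 4)
  rows 32-39 [p,q,r=100]: 00111101  (ones: 5)
  rows 40-47 [p,q,r=101]: 00111101  (ones: 5)
  rows 48-55 [p,q,r=110]: 11001100  (ones: 4)
  rows 56-63 [p,q,r=111]: 11001100  (ones: 4)
Disagreements = 5+5+4+4+5+5+4+4 = 36

36


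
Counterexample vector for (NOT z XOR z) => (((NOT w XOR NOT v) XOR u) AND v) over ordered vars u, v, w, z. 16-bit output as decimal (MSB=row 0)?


F1 = (NOT z XOR z)
F2 = (((NOT w XOR NOT v) XOR u) AND v)
Counterexample to F1=>F2 is where F1=1 and F2=0.
Evaluate each row (bits = u,v,w,z, MSB first):
  row 0 [0000]: F1=1 F2=0 -> F1&~F2 -> 1
  row 1 [0001]: F1=1 F2=0 -> F1&~F2 -> 1
  row 2 [0010]: F1=1 F2=0 -> F1&~F2 -> 1
  row 3 [0011]: F1=1 F2=0 -> F1&~F2 -> 1
  row 4 [0100]: F1=1 F2=1 -> F1&~F2 -> 0
  row 5 [0101]: F1=1 F2=1 -> F1&~F2 -> 0
  row 6 [0110]: F1=1 F2=0 -> F1&~F2 -> 1
  row 7 [0111]: F1=1 F2=0 -> F1&~F2 -> 1
  row 8 [1000]: F1=1 F2=0 -> F1&~F2 -> 1
  row 9 [1001]: F1=1 F2=0 -> F1&~F2 -> 1
  row 10 [1010]: F1=1 F2=0 -> F1&~F2 -> 1
  row 11 [1011]: F1=1 F2=0 -> F1&~F2 -> 1
  row 12 [1100]: F1=1 F2=0 -> F1&~F2 -> 1
  row 13 [1101]: F1=1 F2=0 -> F1&~F2 -> 1
  row 14 [1110]: F1=1 F2=1 -> F1&~F2 -> 0
  row 15 [1111]: F1=1 F2=1 -> F1&~F2 -> 0
Full result column, 4 rows per line (u,v fixed per line; w,z runs 00..11 left to right):
  rows 0-3 [u,v=00]: 1111  = hex F
  rows 4-7 [u,v=01]: 0011  = hex 3
  rows 8-11 [u,v=10]: 1111  = hex F
  rows 12-15 [u,v=11]: 1100  = hex C
Counterexample vector (row 0 .. row 15) = 1111001111111100
Output column grouped in 4s = 1111 0011 1111 1100 = 0xF3FC
Convert to decimal digit by digit (value = value*16 + digit):
  F -> 15
  15*16 + 3 = 243
  243*16 + 15 (F) = 3903
  3903*16 + 12 (C) = 62460
Decimal = 62460

62460


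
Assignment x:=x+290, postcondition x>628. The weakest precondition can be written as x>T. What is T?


Formula: wp(x:=E, P) = P[E/x] (substitute E for x in postcondition)
Step 1: Postcondition: x>628
Step 2: Substitute x+290 for x: x+290>628
Step 3: Solve for x: x > 628-290 = 338

338


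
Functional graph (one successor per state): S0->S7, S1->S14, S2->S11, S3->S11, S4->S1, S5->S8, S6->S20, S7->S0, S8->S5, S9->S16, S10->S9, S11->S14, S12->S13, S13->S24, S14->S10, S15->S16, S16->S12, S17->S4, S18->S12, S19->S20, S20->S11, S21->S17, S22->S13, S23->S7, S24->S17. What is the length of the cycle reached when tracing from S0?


Trace from S0 until a state repeats:
  S0 -> S7 -> S0
S0 first seen at step 0, revisited at step 2.
Cycle length = 2 - 0 = 2

2


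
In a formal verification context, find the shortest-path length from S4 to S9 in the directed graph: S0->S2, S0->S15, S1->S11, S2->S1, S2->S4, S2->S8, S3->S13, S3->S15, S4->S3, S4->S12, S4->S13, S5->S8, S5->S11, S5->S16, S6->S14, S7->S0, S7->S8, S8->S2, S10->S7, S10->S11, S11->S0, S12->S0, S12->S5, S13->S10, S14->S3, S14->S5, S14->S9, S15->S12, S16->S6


BFS layer-by-layer from S4:
  dist 0: {S4}
  dist 1: {S3, S12, S13}
  dist 2: {S0, S5, S10, S15}
  dist 3: {S2, S7, S8, S11, S16}
  dist 4: {S1, S6}
  dist 5: {S14}
  dist 6: {S9}
  -> S9 reached at distance 6
Shortest path length = 6

6


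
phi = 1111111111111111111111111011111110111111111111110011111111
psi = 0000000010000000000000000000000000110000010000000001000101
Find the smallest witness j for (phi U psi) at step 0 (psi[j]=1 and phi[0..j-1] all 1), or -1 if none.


(phi U psi) at 0: need smallest j with psi[j]=1 and phi[i]=1 for all i in [0,j).
Scan from step 0:
  step 0: phi=1, psi=0 -> continue
  step 1: phi=1, psi=0 -> continue
  step 2: phi=1, psi=0 -> continue
  step 3: phi=1, psi=0 -> continue
  step 8: psi=1 and phi held for [0,8) -> witness found
Witness step = 8

8


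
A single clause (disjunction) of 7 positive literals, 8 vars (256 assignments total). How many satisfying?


Step 1: Total=2^8=256
Step 2: Unsat when all 7 false: 2^1=2
Step 3: Sat=256-2=254

254


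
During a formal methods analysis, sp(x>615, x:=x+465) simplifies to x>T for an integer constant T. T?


Formula: sp(P, x:=E) = exists old_x. (x = E[old_x/x]) AND P[old_x/x] (old_x is the value of x before the assignment; eliminate old_x by solving x = E[old_x/x] for old_x)
Step 1: Precondition P: x>615, i.e. old_x > 615
Step 2: Assignment gives x = old_x + 465, so old_x = x - 465
Step 3: Substitute into P: x - 465 > 615
Step 4: Simplify: x > 615+465 = 1080

1080


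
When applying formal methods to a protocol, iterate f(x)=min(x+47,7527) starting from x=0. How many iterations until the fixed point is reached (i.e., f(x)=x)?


Step 1: x=0, cap=7527, increment=47
Step 2: x grows by 47 each step until capped at 7527; fixed point is x=7527
Step 3: iterations = ceil(7527/47) = 161

161
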